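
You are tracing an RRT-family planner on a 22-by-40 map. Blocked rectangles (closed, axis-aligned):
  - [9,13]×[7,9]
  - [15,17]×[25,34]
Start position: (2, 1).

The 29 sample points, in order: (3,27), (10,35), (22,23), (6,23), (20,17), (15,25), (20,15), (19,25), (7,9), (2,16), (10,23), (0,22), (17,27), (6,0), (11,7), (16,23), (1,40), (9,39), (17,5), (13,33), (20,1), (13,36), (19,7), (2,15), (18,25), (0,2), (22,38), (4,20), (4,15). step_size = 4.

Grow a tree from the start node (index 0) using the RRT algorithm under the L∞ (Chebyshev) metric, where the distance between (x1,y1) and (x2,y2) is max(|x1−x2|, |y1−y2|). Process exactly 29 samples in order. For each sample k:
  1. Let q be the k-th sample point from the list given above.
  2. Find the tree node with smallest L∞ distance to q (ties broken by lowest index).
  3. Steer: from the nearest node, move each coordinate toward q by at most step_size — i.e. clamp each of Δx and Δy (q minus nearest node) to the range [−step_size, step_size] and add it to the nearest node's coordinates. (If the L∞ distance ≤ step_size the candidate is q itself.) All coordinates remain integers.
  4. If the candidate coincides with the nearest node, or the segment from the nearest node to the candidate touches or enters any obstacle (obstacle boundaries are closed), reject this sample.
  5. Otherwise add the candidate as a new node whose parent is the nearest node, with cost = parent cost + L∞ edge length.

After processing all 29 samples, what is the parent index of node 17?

Parent of node 17: 15

1. q=(3,27) nearest=0 d=26 new=(3,5) → add node 1 parent=0 cost=4
2. q=(10,35) nearest=1 d=30 new=(7,9) → add node 2 parent=1 cost=8
3. q=(22,23) nearest=2 d=15 new=(11,13) → add node 3 parent=2 cost=12
4. q=(6,23) nearest=3 d=10 new=(7,17) → add node 4 parent=3 cost=16
5. q=(20,17) nearest=3 d=9 new=(15,17) → add node 5 parent=3 cost=16
6. q=(15,25) nearest=4 d=8 new=(11,21) → add node 6 parent=4 cost=20
7. q=(20,15) nearest=5 d=5 new=(19,15) → add node 7 parent=5 cost=20
8. q=(19,25) nearest=5 d=8 new=(19,21) → add node 8 parent=5 cost=20
9. q=(7,9) nearest=2 d=0 → coincident, reject
10. q=(2,16) nearest=4 d=5 new=(3,16) → add node 9 parent=4 cost=20
11. q=(10,23) nearest=6 d=2 new=(10,23) → add node 10 parent=6 cost=22
12. q=(0,22) nearest=9 d=6 new=(0,20) → add node 11 parent=9 cost=24
13. q=(17,27) nearest=6 d=6 new=(15,25) → blocked by [15,17]×[25,34], reject
14. q=(6,0) nearest=0 d=4 new=(6,0) → add node 12 parent=0 cost=4
15. q=(11,7) nearest=2 d=4 new=(11,7) → blocked by [9,13]×[7,9], reject
16. q=(16,23) nearest=8 d=3 new=(16,23) → add node 13 parent=8 cost=23
17. q=(1,40) nearest=10 d=17 new=(6,27) → add node 14 parent=10 cost=26
18. q=(9,39) nearest=14 d=12 new=(9,31) → add node 15 parent=14 cost=30
19. q=(17,5) nearest=3 d=8 new=(15,9) → add node 16 parent=3 cost=16
20. q=(13,33) nearest=15 d=4 new=(13,33) → add node 17 parent=15 cost=34
21. q=(20,1) nearest=16 d=8 new=(19,5) → add node 18 parent=16 cost=20
22. q=(13,36) nearest=17 d=3 new=(13,36) → add node 19 parent=17 cost=37
23. q=(19,7) nearest=18 d=2 new=(19,7) → add node 20 parent=18 cost=22
24. q=(2,15) nearest=9 d=1 new=(2,15) → add node 21 parent=9 cost=21
25. q=(18,25) nearest=13 d=2 new=(18,25) → add node 22 parent=13 cost=25
26. q=(0,2) nearest=0 d=2 new=(0,2) → add node 23 parent=0 cost=2
27. q=(22,38) nearest=17 d=9 new=(17,37) → add node 24 parent=17 cost=38
28. q=(4,20) nearest=4 d=3 new=(4,20) → add node 25 parent=4 cost=19
29. q=(4,15) nearest=9 d=1 new=(4,15) → add node 26 parent=9 cost=21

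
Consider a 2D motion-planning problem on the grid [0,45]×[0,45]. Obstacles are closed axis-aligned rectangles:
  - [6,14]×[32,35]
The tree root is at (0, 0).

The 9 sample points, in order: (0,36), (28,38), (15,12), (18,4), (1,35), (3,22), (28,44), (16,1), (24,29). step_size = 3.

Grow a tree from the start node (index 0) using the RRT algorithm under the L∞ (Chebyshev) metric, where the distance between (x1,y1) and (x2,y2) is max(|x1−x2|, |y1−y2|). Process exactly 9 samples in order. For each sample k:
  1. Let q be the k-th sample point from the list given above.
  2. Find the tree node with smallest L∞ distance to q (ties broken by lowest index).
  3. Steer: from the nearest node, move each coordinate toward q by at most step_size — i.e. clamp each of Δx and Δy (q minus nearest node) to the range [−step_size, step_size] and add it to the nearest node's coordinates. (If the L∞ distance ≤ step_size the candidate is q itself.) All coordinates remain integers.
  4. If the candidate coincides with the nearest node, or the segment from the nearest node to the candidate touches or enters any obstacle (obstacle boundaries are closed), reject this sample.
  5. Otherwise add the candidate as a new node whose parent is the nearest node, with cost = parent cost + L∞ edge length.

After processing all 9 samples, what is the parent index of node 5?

Parent of node 5: 3

1. q=(0,36) nearest=0 d=36 new=(0,3) → add node 1 parent=0 cost=3
2. q=(28,38) nearest=1 d=35 new=(3,6) → add node 2 parent=1 cost=6
3. q=(15,12) nearest=2 d=12 new=(6,9) → add node 3 parent=2 cost=9
4. q=(18,4) nearest=3 d=12 new=(9,6) → add node 4 parent=3 cost=12
5. q=(1,35) nearest=3 d=26 new=(3,12) → add node 5 parent=3 cost=12
6. q=(3,22) nearest=5 d=10 new=(3,15) → add node 6 parent=5 cost=15
7. q=(28,44) nearest=6 d=29 new=(6,18) → add node 7 parent=6 cost=18
8. q=(16,1) nearest=4 d=7 new=(12,3) → add node 8 parent=4 cost=15
9. q=(24,29) nearest=7 d=18 new=(9,21) → add node 9 parent=7 cost=21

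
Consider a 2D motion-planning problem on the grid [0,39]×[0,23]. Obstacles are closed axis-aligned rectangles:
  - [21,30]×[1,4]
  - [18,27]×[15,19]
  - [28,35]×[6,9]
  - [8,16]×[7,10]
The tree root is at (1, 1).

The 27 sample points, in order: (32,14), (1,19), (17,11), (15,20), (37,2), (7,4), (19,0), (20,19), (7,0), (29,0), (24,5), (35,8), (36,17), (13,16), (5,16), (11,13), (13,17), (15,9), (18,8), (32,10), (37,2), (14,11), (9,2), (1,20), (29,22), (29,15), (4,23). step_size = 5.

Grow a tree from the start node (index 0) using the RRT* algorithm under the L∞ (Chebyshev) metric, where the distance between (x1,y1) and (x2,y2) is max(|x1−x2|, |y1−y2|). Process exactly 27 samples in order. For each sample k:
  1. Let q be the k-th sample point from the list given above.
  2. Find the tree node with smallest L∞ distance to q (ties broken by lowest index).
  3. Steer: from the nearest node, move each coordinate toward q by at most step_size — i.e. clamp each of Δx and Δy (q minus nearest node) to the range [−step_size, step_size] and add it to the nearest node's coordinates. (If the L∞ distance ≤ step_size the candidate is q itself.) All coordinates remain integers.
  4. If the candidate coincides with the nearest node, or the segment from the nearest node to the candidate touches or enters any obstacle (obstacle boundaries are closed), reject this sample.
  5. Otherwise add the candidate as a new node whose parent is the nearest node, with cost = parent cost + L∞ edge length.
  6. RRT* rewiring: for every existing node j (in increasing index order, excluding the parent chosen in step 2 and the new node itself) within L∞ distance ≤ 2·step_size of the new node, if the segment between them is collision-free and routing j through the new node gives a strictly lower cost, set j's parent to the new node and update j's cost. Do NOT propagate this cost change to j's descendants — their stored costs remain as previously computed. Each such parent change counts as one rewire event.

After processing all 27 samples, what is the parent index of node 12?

1. q=(32,14) nearest=0 d=31 new=(6,6) → add node 1 parent=0 cost=5
2. q=(1,19) nearest=1 d=13 new=(1,11) → add node 2 parent=1 cost=10
3. q=(17,11) nearest=1 d=11 new=(11,11) → blocked by [8,16]×[7,10], reject
4. q=(15,20) nearest=1 d=14 new=(11,11) → blocked by [8,16]×[7,10], reject
5. q=(37,2) nearest=1 d=31 new=(11,2) → add node 3 parent=1 cost=10
6. q=(7,4) nearest=1 d=2 new=(7,4) → add node 4 parent=1 cost=7
7. q=(19,0) nearest=3 d=8 new=(16,0) → add node 5 parent=3 cost=15
8. q=(20,19) nearest=1 d=14 new=(11,11) → blocked by [8,16]×[7,10], reject
9. q=(7,0) nearest=3 d=4 new=(7,0) → add node 6 parent=3 cost=14
10. q=(29,0) nearest=5 d=13 new=(21,0) → add node 7 parent=5 cost=20
11. q=(24,5) nearest=7 d=5 new=(24,5) → blocked by [21,30]×[1,4], reject
12. q=(35,8) nearest=7 d=14 new=(26,5) → blocked by [21,30]×[1,4], reject
13. q=(36,17) nearest=7 d=17 new=(26,5) → blocked by [21,30]×[1,4], reject
14. q=(13,16) nearest=1 d=10 new=(11,11) → blocked by [8,16]×[7,10], reject
15. q=(5,16) nearest=2 d=5 new=(5,16) → add node 8 parent=2 cost=15
16. q=(11,13) nearest=8 d=6 new=(10,13) → add node 9 parent=8 cost=20
17. q=(13,17) nearest=9 d=4 new=(13,17) → add node 10 parent=9 cost=24
18. q=(15,9) nearest=9 d=5 new=(15,9) → blocked by [8,16]×[7,10], reject
19. q=(18,8) nearest=3 d=7 new=(16,7) → blocked by [8,16]×[7,10], reject
20. q=(32,10) nearest=7 d=11 new=(26,5) → blocked by [21,30]×[1,4], reject
21. q=(37,2) nearest=7 d=16 new=(26,2) → blocked by [21,30]×[1,4], reject
22. q=(14,11) nearest=9 d=4 new=(14,11) → add node 11 parent=9 cost=24
23. q=(9,2) nearest=3 d=2 new=(9,2) → add node 12 parent=3 cost=12
24. q=(1,20) nearest=8 d=4 new=(1,20) → add node 13 parent=8 cost=19
25. q=(29,22) nearest=11 d=15 new=(19,16) → blocked by [18,27]×[15,19], reject
26. q=(29,15) nearest=5 d=15 new=(21,5) → add node 14 parent=5 cost=20
27. q=(4,23) nearest=13 d=3 new=(4,23) → add node 15 parent=13 cost=22

Parent of node 12: 3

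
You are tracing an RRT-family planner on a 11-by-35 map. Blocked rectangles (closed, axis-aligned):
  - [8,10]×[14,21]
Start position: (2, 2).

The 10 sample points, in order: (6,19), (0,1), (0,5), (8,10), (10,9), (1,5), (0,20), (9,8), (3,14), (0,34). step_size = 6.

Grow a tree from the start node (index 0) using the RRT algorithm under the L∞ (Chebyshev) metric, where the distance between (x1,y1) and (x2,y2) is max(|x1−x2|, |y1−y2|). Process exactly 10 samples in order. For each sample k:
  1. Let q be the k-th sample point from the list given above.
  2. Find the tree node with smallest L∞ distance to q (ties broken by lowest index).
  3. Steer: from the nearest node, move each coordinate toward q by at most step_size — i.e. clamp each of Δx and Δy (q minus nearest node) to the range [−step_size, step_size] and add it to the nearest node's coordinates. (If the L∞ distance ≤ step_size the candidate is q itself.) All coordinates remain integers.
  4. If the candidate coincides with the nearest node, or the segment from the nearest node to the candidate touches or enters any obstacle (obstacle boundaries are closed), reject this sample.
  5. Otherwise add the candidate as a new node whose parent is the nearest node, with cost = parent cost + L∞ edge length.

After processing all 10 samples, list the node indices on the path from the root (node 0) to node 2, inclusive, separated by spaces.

1. q=(6,19) nearest=0 d=17 new=(6,8) → add node 1 parent=0 cost=6
2. q=(0,1) nearest=0 d=2 new=(0,1) → add node 2 parent=0 cost=2
3. q=(0,5) nearest=0 d=3 new=(0,5) → add node 3 parent=0 cost=3
4. q=(8,10) nearest=1 d=2 new=(8,10) → add node 4 parent=1 cost=8
5. q=(10,9) nearest=4 d=2 new=(10,9) → add node 5 parent=4 cost=10
6. q=(1,5) nearest=3 d=1 new=(1,5) → add node 6 parent=3 cost=4
7. q=(0,20) nearest=4 d=10 new=(2,16) → add node 7 parent=4 cost=14
8. q=(9,8) nearest=5 d=1 new=(9,8) → add node 8 parent=5 cost=11
9. q=(3,14) nearest=7 d=2 new=(3,14) → add node 9 parent=7 cost=16
10. q=(0,34) nearest=7 d=18 new=(0,22) → add node 10 parent=7 cost=20

Path: 0 2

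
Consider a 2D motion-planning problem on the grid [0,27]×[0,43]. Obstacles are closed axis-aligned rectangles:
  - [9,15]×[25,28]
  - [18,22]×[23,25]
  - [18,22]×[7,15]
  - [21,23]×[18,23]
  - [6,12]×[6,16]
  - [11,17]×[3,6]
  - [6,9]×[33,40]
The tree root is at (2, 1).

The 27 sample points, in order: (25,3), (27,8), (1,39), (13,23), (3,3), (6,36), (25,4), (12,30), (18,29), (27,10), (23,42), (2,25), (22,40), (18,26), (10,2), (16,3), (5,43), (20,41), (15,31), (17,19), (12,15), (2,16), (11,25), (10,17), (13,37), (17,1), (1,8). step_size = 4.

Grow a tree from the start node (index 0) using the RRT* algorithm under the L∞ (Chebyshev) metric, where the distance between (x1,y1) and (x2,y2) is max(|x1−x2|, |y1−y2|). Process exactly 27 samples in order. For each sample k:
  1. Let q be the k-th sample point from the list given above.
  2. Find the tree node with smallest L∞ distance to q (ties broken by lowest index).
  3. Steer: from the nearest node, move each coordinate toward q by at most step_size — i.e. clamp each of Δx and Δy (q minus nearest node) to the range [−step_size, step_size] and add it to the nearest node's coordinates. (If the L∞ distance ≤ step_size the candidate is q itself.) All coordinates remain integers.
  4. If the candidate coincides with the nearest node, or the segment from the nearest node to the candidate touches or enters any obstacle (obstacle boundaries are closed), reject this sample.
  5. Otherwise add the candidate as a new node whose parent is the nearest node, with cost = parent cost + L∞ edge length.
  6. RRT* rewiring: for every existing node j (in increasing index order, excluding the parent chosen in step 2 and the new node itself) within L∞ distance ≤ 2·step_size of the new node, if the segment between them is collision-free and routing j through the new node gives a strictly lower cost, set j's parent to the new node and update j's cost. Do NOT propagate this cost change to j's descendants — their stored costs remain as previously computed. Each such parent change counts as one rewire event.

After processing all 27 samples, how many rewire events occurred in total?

1. q=(25,3) nearest=0 d=23 new=(6,3) → add node 1 parent=0 cost=4
2. q=(27,8) nearest=1 d=21 new=(10,7) → blocked by [6,12]×[6,16], reject
3. q=(1,39) nearest=1 d=36 new=(2,7) → add node 2 parent=1 cost=8
4. q=(13,23) nearest=2 d=16 new=(6,11) → blocked by [6,12]×[6,16], reject
5. q=(3,3) nearest=0 d=2 new=(3,3) → add node 3 parent=0 cost=2; rewire 2→3 (6<8)
6. q=(6,36) nearest=2 d=29 new=(6,11) → blocked by [6,12]×[6,16], reject
7. q=(25,4) nearest=1 d=19 new=(10,4) → add node 4 parent=1 cost=8
8. q=(12,30) nearest=2 d=23 new=(6,11) → blocked by [6,12]×[6,16], reject
9. q=(18,29) nearest=2 d=22 new=(6,11) → blocked by [6,12]×[6,16], reject
10. q=(27,10) nearest=4 d=17 new=(14,8) → blocked by [6,12]×[6,16], reject
11. q=(23,42) nearest=2 d=35 new=(6,11) → blocked by [6,12]×[6,16], reject
12. q=(2,25) nearest=2 d=18 new=(2,11) → add node 5 parent=2 cost=10
13. q=(22,40) nearest=5 d=29 new=(6,15) → blocked by [6,12]×[6,16], reject
14. q=(18,26) nearest=5 d=16 new=(6,15) → blocked by [6,12]×[6,16], reject
15. q=(10,2) nearest=4 d=2 new=(10,2) → add node 6 parent=4 cost=10
16. q=(16,3) nearest=4 d=6 new=(14,3) → blocked by [11,17]×[3,6], reject
17. q=(5,43) nearest=5 d=32 new=(5,15) → add node 7 parent=5 cost=14
18. q=(20,41) nearest=7 d=26 new=(9,19) → blocked by [6,12]×[6,16], reject
19. q=(15,31) nearest=7 d=16 new=(9,19) → blocked by [6,12]×[6,16], reject
20. q=(17,19) nearest=7 d=12 new=(9,19) → blocked by [6,12]×[6,16], reject
21. q=(12,15) nearest=7 d=7 new=(9,15) → blocked by [6,12]×[6,16], reject
22. q=(2,16) nearest=7 d=3 new=(2,16) → add node 8 parent=7 cost=17
23. q=(11,25) nearest=8 d=9 new=(6,20) → add node 9 parent=8 cost=21
24. q=(10,17) nearest=9 d=4 new=(10,17) → add node 10 parent=9 cost=25
25. q=(13,37) nearest=9 d=17 new=(10,24) → add node 11 parent=9 cost=25
26. q=(17,1) nearest=4 d=7 new=(14,1) → blocked by [11,17]×[3,6], reject
27. q=(1,8) nearest=2 d=1 new=(1,8) → add node 12 parent=2 cost=7; rewire 8→12 (15<17)

Rewire events: 2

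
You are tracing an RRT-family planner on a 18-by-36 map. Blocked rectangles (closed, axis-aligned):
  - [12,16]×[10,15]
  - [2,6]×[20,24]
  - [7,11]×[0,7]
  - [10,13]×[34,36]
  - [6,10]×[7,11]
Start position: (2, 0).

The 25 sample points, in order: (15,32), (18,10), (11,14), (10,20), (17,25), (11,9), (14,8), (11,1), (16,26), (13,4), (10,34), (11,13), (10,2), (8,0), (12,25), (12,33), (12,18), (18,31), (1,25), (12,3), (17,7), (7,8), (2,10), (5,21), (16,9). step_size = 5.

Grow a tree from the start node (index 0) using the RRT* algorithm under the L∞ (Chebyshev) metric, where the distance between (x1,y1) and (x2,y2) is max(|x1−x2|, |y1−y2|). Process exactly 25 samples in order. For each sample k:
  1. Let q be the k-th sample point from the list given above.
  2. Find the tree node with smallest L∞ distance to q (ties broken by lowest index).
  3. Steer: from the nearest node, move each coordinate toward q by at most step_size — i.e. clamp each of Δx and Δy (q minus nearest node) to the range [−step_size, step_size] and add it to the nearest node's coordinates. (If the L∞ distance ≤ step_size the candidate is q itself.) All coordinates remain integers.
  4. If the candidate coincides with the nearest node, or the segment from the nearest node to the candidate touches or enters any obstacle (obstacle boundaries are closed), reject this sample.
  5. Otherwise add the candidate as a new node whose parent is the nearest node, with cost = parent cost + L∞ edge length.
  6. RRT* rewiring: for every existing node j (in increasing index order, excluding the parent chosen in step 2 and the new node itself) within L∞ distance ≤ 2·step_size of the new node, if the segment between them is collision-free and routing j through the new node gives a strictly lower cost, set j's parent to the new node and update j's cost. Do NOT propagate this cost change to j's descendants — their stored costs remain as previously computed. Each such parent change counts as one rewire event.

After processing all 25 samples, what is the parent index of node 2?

Parent of node 2: 1

1. q=(15,32) nearest=0 d=32 new=(7,5) → blocked by [7,11]×[0,7], reject
2. q=(18,10) nearest=0 d=16 new=(7,5) → blocked by [7,11]×[0,7], reject
3. q=(11,14) nearest=0 d=14 new=(7,5) → blocked by [7,11]×[0,7], reject
4. q=(10,20) nearest=0 d=20 new=(7,5) → blocked by [7,11]×[0,7], reject
5. q=(17,25) nearest=0 d=25 new=(7,5) → blocked by [7,11]×[0,7], reject
6. q=(11,9) nearest=0 d=9 new=(7,5) → blocked by [7,11]×[0,7], reject
7. q=(14,8) nearest=0 d=12 new=(7,5) → blocked by [7,11]×[0,7], reject
8. q=(11,1) nearest=0 d=9 new=(7,1) → blocked by [7,11]×[0,7], reject
9. q=(16,26) nearest=0 d=26 new=(7,5) → blocked by [7,11]×[0,7], reject
10. q=(13,4) nearest=0 d=11 new=(7,4) → blocked by [7,11]×[0,7], reject
11. q=(10,34) nearest=0 d=34 new=(7,5) → blocked by [7,11]×[0,7], reject
12. q=(11,13) nearest=0 d=13 new=(7,5) → blocked by [7,11]×[0,7], reject
13. q=(10,2) nearest=0 d=8 new=(7,2) → blocked by [7,11]×[0,7], reject
14. q=(8,0) nearest=0 d=6 new=(7,0) → blocked by [7,11]×[0,7], reject
15. q=(12,25) nearest=0 d=25 new=(7,5) → blocked by [7,11]×[0,7], reject
16. q=(12,33) nearest=0 d=33 new=(7,5) → blocked by [7,11]×[0,7], reject
17. q=(12,18) nearest=0 d=18 new=(7,5) → blocked by [7,11]×[0,7], reject
18. q=(18,31) nearest=0 d=31 new=(7,5) → blocked by [7,11]×[0,7], reject
19. q=(1,25) nearest=0 d=25 new=(1,5) → add node 1 parent=0 cost=5
20. q=(12,3) nearest=0 d=10 new=(7,3) → blocked by [7,11]×[0,7], reject
21. q=(17,7) nearest=0 d=15 new=(7,5) → blocked by [7,11]×[0,7], reject
22. q=(7,8) nearest=1 d=6 new=(6,8) → blocked by [6,10]×[7,11], reject
23. q=(2,10) nearest=1 d=5 new=(2,10) → add node 2 parent=1 cost=10
24. q=(5,21) nearest=2 d=11 new=(5,15) → add node 3 parent=2 cost=15
25. q=(16,9) nearest=3 d=11 new=(10,10) → blocked by [6,10]×[7,11], reject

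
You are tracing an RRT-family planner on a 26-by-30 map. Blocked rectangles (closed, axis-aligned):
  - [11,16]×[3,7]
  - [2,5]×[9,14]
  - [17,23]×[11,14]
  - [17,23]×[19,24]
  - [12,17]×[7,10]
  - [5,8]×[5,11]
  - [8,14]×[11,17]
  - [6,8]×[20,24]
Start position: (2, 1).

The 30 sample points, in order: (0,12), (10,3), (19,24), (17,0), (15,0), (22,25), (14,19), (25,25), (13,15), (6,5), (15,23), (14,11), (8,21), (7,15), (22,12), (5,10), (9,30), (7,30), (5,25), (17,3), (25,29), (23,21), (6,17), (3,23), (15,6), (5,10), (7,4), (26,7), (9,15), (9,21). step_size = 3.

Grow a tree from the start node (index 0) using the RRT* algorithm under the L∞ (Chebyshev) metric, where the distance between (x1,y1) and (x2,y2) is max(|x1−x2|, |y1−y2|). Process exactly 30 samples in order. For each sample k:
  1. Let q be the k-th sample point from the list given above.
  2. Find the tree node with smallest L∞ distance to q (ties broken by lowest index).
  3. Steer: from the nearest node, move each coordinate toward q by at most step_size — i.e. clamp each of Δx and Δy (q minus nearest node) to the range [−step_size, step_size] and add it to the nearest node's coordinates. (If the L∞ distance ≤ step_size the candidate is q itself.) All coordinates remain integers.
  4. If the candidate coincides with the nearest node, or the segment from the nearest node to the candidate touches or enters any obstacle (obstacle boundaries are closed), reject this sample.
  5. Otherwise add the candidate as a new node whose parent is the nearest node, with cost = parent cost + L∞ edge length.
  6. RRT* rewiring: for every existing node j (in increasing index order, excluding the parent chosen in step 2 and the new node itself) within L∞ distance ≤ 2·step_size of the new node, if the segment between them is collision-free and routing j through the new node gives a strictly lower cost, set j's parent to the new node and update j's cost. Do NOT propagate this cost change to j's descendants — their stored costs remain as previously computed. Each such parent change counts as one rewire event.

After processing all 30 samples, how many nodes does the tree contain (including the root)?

1. q=(0,12) nearest=0 d=11 new=(0,4) → add node 1 parent=0 cost=3
2. q=(10,3) nearest=0 d=8 new=(5,3) → add node 2 parent=0 cost=3
3. q=(19,24) nearest=1 d=20 new=(3,7) → add node 3 parent=1 cost=6
4. q=(17,0) nearest=2 d=12 new=(8,0) → add node 4 parent=2 cost=6
5. q=(15,0) nearest=4 d=7 new=(11,0) → add node 5 parent=4 cost=9
6. q=(22,25) nearest=3 d=19 new=(6,10) → blocked by [2,5]×[9,14], reject
7. q=(14,19) nearest=3 d=12 new=(6,10) → blocked by [2,5]×[9,14], reject
8. q=(25,25) nearest=2 d=22 new=(8,6) → blocked by [5,8]×[5,11], reject
9. q=(13,15) nearest=3 d=10 new=(6,10) → blocked by [2,5]×[9,14], reject
10. q=(6,5) nearest=2 d=2 new=(6,5) → blocked by [5,8]×[5,11], reject
11. q=(15,23) nearest=3 d=16 new=(6,10) → blocked by [2,5]×[9,14], reject
12. q=(14,11) nearest=2 d=9 new=(8,6) → blocked by [5,8]×[5,11], reject
13. q=(8,21) nearest=3 d=14 new=(6,10) → blocked by [2,5]×[9,14], reject
14. q=(7,15) nearest=3 d=8 new=(6,10) → blocked by [2,5]×[9,14], reject
15. q=(22,12) nearest=5 d=12 new=(14,3) → blocked by [11,16]×[3,7], reject
16. q=(5,10) nearest=3 d=3 new=(5,10) → blocked by [2,5]×[9,14], reject
17. q=(9,30) nearest=3 d=23 new=(6,10) → blocked by [2,5]×[9,14], reject
18. q=(7,30) nearest=3 d=23 new=(6,10) → blocked by [2,5]×[9,14], reject
19. q=(5,25) nearest=3 d=18 new=(5,10) → blocked by [2,5]×[9,14], reject
20. q=(17,3) nearest=5 d=6 new=(14,3) → blocked by [11,16]×[3,7], reject
21. q=(25,29) nearest=3 d=22 new=(6,10) → blocked by [2,5]×[9,14], reject
22. q=(23,21) nearest=2 d=18 new=(8,6) → blocked by [5,8]×[5,11], reject
23. q=(6,17) nearest=3 d=10 new=(6,10) → blocked by [2,5]×[9,14], reject
24. q=(3,23) nearest=3 d=16 new=(3,10) → blocked by [2,5]×[9,14], reject
25. q=(15,6) nearest=5 d=6 new=(14,3) → blocked by [11,16]×[3,7], reject
26. q=(5,10) nearest=3 d=3 new=(5,10) → blocked by [2,5]×[9,14], reject
27. q=(7,4) nearest=2 d=2 new=(7,4) → add node 6 parent=2 cost=5
28. q=(26,7) nearest=5 d=15 new=(14,3) → blocked by [11,16]×[3,7], reject
29. q=(9,15) nearest=3 d=8 new=(6,10) → blocked by [2,5]×[9,14], reject
30. q=(9,21) nearest=3 d=14 new=(6,10) → blocked by [2,5]×[9,14], reject

Node count: 7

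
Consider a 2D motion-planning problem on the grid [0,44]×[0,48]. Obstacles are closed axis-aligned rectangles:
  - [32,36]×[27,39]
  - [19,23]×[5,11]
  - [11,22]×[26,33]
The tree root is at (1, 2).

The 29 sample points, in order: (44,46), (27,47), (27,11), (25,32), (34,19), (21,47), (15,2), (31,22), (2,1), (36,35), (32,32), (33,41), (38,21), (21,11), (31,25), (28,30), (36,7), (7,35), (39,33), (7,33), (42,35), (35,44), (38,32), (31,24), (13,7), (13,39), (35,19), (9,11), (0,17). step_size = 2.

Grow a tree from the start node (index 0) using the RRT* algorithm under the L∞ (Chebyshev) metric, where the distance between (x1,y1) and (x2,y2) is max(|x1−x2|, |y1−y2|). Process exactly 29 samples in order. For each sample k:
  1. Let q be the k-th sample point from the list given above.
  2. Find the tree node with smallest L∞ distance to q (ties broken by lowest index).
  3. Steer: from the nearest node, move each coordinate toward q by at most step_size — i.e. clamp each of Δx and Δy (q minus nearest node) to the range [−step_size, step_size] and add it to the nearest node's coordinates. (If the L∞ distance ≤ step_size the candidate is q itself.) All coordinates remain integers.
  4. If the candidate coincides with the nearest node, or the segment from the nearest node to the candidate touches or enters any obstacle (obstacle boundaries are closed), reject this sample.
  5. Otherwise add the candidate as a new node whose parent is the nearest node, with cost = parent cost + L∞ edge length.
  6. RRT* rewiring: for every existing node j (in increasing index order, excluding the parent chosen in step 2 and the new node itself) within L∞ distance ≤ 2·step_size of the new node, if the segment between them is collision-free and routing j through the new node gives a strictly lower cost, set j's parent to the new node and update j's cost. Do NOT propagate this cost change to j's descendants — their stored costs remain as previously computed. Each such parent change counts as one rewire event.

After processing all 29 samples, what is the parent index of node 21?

Parent of node 21: 19

1. q=(44,46) nearest=0 d=44 new=(3,4) → add node 1 parent=0 cost=2
2. q=(27,47) nearest=1 d=43 new=(5,6) → add node 2 parent=1 cost=4
3. q=(27,11) nearest=2 d=22 new=(7,8) → add node 3 parent=2 cost=6
4. q=(25,32) nearest=3 d=24 new=(9,10) → add node 4 parent=3 cost=8
5. q=(34,19) nearest=4 d=25 new=(11,12) → add node 5 parent=4 cost=10
6. q=(21,47) nearest=5 d=35 new=(13,14) → add node 6 parent=5 cost=12
7. q=(15,2) nearest=3 d=8 new=(9,6) → add node 7 parent=3 cost=8
8. q=(31,22) nearest=6 d=18 new=(15,16) → add node 8 parent=6 cost=14
9. q=(2,1) nearest=0 d=1 new=(2,1) → add node 9 parent=0 cost=1
10. q=(36,35) nearest=8 d=21 new=(17,18) → add node 10 parent=8 cost=16
11. q=(32,32) nearest=10 d=15 new=(19,20) → add node 11 parent=10 cost=18
12. q=(33,41) nearest=11 d=21 new=(21,22) → add node 12 parent=11 cost=20
13. q=(38,21) nearest=12 d=17 new=(23,21) → add node 13 parent=12 cost=22
14. q=(21,11) nearest=8 d=6 new=(17,14) → add node 14 parent=8 cost=16
15. q=(31,25) nearest=13 d=8 new=(25,23) → add node 15 parent=13 cost=24
16. q=(28,30) nearest=15 d=7 new=(27,25) → add node 16 parent=15 cost=26
17. q=(36,7) nearest=13 d=14 new=(25,19) → add node 17 parent=13 cost=24
18. q=(7,35) nearest=12 d=14 new=(19,24) → add node 18 parent=12 cost=22
19. q=(39,33) nearest=16 d=12 new=(29,27) → add node 19 parent=16 cost=28
20. q=(7,33) nearest=18 d=12 new=(17,26) → blocked by [11,22]×[26,33], reject
21. q=(42,35) nearest=19 d=13 new=(31,29) → add node 20 parent=19 cost=30
22. q=(35,44) nearest=20 d=15 new=(33,31) → blocked by [32,36]×[27,39], reject
23. q=(38,32) nearest=20 d=7 new=(33,31) → blocked by [32,36]×[27,39], reject
24. q=(31,24) nearest=19 d=3 new=(31,25) → add node 21 parent=19 cost=30
25. q=(13,7) nearest=4 d=4 new=(11,8) → add node 22 parent=4 cost=10
26. q=(13,39) nearest=16 d=14 new=(25,27) → add node 23 parent=16 cost=28
27. q=(35,19) nearest=21 d=6 new=(33,23) → add node 24 parent=21 cost=32
28. q=(9,11) nearest=4 d=1 new=(9,11) → add node 25 parent=4 cost=9
29. q=(0,17) nearest=3 d=9 new=(5,10) → add node 26 parent=3 cost=8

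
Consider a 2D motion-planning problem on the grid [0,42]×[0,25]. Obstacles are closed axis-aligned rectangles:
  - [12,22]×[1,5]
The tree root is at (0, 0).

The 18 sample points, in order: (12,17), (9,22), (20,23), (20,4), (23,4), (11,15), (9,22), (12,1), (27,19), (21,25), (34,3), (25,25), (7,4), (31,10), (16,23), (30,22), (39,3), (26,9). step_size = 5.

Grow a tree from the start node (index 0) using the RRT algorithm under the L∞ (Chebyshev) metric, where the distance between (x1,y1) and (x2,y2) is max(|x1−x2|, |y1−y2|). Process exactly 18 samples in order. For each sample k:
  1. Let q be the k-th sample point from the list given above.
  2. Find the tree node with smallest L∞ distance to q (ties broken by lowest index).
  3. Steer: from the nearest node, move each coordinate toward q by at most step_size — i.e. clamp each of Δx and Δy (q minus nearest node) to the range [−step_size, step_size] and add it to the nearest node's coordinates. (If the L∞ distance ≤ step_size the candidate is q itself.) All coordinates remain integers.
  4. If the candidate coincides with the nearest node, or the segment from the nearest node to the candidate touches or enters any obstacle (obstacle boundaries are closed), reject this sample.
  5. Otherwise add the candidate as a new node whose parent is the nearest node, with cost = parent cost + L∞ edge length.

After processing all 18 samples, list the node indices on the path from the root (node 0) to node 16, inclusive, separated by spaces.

1. q=(12,17) nearest=0 d=17 new=(5,5) → add node 1 parent=0 cost=5
2. q=(9,22) nearest=1 d=17 new=(9,10) → add node 2 parent=1 cost=10
3. q=(20,23) nearest=2 d=13 new=(14,15) → add node 3 parent=2 cost=15
4. q=(20,4) nearest=2 d=11 new=(14,5) → blocked by [12,22]×[1,5], reject
5. q=(23,4) nearest=3 d=11 new=(19,10) → add node 4 parent=3 cost=20
6. q=(11,15) nearest=3 d=3 new=(11,15) → add node 5 parent=3 cost=18
7. q=(9,22) nearest=3 d=7 new=(9,20) → add node 6 parent=3 cost=20
8. q=(12,1) nearest=1 d=7 new=(10,1) → add node 7 parent=1 cost=10
9. q=(27,19) nearest=4 d=9 new=(24,15) → add node 8 parent=4 cost=25
10. q=(21,25) nearest=3 d=10 new=(19,20) → add node 9 parent=3 cost=20
11. q=(34,3) nearest=8 d=12 new=(29,10) → add node 10 parent=8 cost=30
12. q=(25,25) nearest=9 d=6 new=(24,25) → add node 11 parent=9 cost=25
13. q=(7,4) nearest=1 d=2 new=(7,4) → add node 12 parent=1 cost=7
14. q=(31,10) nearest=10 d=2 new=(31,10) → add node 13 parent=10 cost=32
15. q=(16,23) nearest=9 d=3 new=(16,23) → add node 14 parent=9 cost=23
16. q=(30,22) nearest=11 d=6 new=(29,22) → add node 15 parent=11 cost=30
17. q=(39,3) nearest=13 d=8 new=(36,5) → add node 16 parent=13 cost=37
18. q=(26,9) nearest=10 d=3 new=(26,9) → add node 17 parent=10 cost=33

Path: 0 1 2 3 4 8 10 13 16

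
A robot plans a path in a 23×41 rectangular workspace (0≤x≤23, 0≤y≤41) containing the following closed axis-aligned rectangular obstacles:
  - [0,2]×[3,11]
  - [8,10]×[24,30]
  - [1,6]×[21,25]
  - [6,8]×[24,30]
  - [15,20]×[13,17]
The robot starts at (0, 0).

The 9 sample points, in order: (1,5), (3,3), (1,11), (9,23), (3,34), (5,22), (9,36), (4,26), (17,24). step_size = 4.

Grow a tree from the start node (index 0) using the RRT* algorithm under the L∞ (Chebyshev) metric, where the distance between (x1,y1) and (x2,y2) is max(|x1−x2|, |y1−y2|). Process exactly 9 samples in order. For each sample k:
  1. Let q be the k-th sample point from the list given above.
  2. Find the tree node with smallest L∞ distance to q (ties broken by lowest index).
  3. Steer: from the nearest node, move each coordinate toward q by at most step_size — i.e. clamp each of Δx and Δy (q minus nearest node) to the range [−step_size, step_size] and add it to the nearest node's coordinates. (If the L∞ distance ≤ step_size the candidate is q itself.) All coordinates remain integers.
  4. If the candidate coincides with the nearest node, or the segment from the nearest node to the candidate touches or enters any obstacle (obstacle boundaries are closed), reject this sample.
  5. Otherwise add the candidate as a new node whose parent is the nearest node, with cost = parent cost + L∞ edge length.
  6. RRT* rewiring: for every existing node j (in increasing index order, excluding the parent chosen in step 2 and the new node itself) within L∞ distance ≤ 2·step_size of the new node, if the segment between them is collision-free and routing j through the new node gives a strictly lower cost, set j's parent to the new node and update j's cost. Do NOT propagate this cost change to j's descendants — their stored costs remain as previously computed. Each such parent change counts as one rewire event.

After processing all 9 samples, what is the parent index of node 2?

1. q=(1,5) nearest=0 d=5 new=(1,4) → blocked by [0,2]×[3,11], reject
2. q=(3,3) nearest=0 d=3 new=(3,3) → add node 1 parent=0 cost=3
3. q=(1,11) nearest=1 d=8 new=(1,7) → blocked by [0,2]×[3,11], reject
4. q=(9,23) nearest=1 d=20 new=(7,7) → add node 2 parent=1 cost=7
5. q=(3,34) nearest=2 d=27 new=(3,11) → add node 3 parent=2 cost=11
6. q=(5,22) nearest=3 d=11 new=(5,15) → add node 4 parent=3 cost=15
7. q=(9,36) nearest=4 d=21 new=(9,19) → add node 5 parent=4 cost=19
8. q=(4,26) nearest=5 d=7 new=(5,23) → blocked by [1,6]×[21,25], reject
9. q=(17,24) nearest=5 d=8 new=(13,23) → add node 6 parent=5 cost=23

Parent of node 2: 1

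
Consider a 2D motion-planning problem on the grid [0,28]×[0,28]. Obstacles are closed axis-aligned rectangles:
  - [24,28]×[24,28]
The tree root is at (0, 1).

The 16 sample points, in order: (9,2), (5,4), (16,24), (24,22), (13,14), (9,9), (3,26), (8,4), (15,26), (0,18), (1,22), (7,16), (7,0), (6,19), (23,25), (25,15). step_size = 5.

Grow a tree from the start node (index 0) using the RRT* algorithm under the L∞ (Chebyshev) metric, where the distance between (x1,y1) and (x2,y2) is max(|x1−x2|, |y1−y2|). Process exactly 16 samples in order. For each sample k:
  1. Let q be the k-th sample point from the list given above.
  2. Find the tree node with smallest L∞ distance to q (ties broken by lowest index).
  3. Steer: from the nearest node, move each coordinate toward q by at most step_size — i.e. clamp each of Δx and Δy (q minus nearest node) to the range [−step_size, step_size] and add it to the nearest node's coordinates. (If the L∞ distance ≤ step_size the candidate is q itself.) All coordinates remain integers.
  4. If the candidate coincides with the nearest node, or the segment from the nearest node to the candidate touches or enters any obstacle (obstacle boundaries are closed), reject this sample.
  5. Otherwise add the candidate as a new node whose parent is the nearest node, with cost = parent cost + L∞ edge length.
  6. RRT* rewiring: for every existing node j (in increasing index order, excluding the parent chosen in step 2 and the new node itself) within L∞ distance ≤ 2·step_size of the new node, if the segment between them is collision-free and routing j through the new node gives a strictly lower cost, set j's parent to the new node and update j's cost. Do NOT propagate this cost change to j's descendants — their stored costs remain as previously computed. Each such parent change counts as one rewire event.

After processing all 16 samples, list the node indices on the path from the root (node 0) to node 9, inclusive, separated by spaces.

1. q=(9,2) nearest=0 d=9 new=(5,2) → add node 1 parent=0 cost=5
2. q=(5,4) nearest=1 d=2 new=(5,4) → add node 2 parent=1 cost=7
3. q=(16,24) nearest=2 d=20 new=(10,9) → add node 3 parent=2 cost=12
4. q=(24,22) nearest=3 d=14 new=(15,14) → add node 4 parent=3 cost=17
5. q=(13,14) nearest=4 d=2 new=(13,14) → add node 5 parent=4 cost=19
6. q=(9,9) nearest=3 d=1 new=(9,9) → add node 6 parent=3 cost=13; rewire 5→6 (18<19)
7. q=(3,26) nearest=4 d=12 new=(10,19) → add node 7 parent=4 cost=22
8. q=(8,4) nearest=1 d=3 new=(8,4) → add node 8 parent=1 cost=8
9. q=(15,26) nearest=7 d=7 new=(15,24) → add node 9 parent=7 cost=27
10. q=(0,18) nearest=6 d=9 new=(4,14) → add node 10 parent=6 cost=18
11. q=(1,22) nearest=10 d=8 new=(1,19) → add node 11 parent=10 cost=23
12. q=(7,16) nearest=7 d=3 new=(7,16) → add node 12 parent=7 cost=25
13. q=(7,0) nearest=1 d=2 new=(7,0) → add node 13 parent=1 cost=7
14. q=(6,19) nearest=12 d=3 new=(6,19) → add node 14 parent=12 cost=28
15. q=(23,25) nearest=9 d=8 new=(20,25) → add node 15 parent=9 cost=32
16. q=(25,15) nearest=4 d=10 new=(20,15) → add node 16 parent=4 cost=22

Path: 0 1 2 3 4 7 9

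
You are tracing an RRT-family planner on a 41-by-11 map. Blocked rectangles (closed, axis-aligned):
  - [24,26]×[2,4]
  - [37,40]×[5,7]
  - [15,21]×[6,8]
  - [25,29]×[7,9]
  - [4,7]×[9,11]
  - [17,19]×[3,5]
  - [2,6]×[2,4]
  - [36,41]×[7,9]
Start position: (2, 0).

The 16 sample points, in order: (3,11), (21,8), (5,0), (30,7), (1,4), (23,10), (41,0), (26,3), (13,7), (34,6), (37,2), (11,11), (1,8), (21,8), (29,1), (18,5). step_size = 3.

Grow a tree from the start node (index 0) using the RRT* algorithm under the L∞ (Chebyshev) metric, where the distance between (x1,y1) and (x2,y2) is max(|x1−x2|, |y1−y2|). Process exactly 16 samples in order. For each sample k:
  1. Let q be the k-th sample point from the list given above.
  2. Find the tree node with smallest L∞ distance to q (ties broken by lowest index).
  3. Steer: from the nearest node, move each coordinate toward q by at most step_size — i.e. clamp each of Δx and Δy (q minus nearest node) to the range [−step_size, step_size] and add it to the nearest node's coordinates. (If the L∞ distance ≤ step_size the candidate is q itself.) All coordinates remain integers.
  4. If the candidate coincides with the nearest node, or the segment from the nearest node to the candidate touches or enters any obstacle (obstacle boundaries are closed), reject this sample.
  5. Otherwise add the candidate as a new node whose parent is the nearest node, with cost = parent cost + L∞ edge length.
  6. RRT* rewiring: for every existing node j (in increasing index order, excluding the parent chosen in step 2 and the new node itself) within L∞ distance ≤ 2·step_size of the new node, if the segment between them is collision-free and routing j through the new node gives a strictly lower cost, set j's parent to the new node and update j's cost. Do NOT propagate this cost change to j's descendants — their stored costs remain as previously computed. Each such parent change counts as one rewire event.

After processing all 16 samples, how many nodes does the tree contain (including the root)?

1. q=(3,11) nearest=0 d=11 new=(3,3) → blocked by [2,6]×[2,4], reject
2. q=(21,8) nearest=0 d=19 new=(5,3) → blocked by [2,6]×[2,4], reject
3. q=(5,0) nearest=0 d=3 new=(5,0) → add node 1 parent=0 cost=3
4. q=(30,7) nearest=1 d=25 new=(8,3) → add node 2 parent=1 cost=6
5. q=(1,4) nearest=0 d=4 new=(1,3) → add node 3 parent=0 cost=3
6. q=(23,10) nearest=2 d=15 new=(11,6) → add node 4 parent=2 cost=9
7. q=(41,0) nearest=4 d=30 new=(14,3) → add node 5 parent=4 cost=12
8. q=(26,3) nearest=5 d=12 new=(17,3) → blocked by [17,19]×[3,5], reject
9. q=(13,7) nearest=4 d=2 new=(13,7) → add node 6 parent=4 cost=11
10. q=(34,6) nearest=5 d=20 new=(17,6) → blocked by [15,21]×[6,8], reject
11. q=(37,2) nearest=5 d=23 new=(17,2) → add node 7 parent=5 cost=15
12. q=(11,11) nearest=6 d=4 new=(11,10) → add node 8 parent=6 cost=14
13. q=(1,8) nearest=3 d=5 new=(1,6) → add node 9 parent=3 cost=6
14. q=(21,8) nearest=7 d=6 new=(20,5) → blocked by [17,19]×[3,5], reject
15. q=(29,1) nearest=7 d=12 new=(20,1) → add node 10 parent=7 cost=18
16. q=(18,5) nearest=7 d=3 new=(18,5) → blocked by [17,19]×[3,5], reject

Node count: 11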